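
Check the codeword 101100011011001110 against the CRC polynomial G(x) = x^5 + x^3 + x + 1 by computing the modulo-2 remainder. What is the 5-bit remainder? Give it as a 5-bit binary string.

00000

Modulo-2 division of 101100011011001110 by 101011:
  pos 0: 101100 XOR 101011 = 000111
  pos 3: 111011 XOR 101011 = 010000
  pos 4: 100000 XOR 101011 = 001011
  pos 6: 101111 XOR 101011 = 000100
  pos 9: 100001 XOR 101011 = 001010
  pos 11: 101011 XOR 101011 = 000000
Remainder = 00000 (zero — the frame passes the CRC check).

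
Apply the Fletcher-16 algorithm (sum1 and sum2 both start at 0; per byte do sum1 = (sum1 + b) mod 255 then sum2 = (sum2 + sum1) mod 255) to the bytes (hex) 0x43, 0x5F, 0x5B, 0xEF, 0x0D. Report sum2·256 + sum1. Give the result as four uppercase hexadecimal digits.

Running sums (mod 255):
  after byte 0 (0x43): sum1=67, sum2=67
  after byte 1 (0x5F): sum1=162, sum2=229
  after byte 2 (0x5B): sum1=253, sum2=227
  after byte 3 (0xEF): sum1=237, sum2=209
  after byte 4 (0x0D): sum1=250, sum2=204
Checksum = sum2·256 + sum1 = 204·256 + 250 = 52474 = 0xCCFA.

CCFA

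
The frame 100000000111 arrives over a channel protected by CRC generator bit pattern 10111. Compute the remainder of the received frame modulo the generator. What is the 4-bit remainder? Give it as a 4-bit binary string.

0000

Modulo-2 division of 100000000111 by 10111:
  pos 0: 10000 XOR 10111 = 00111
  pos 2: 11100 XOR 10111 = 01011
  pos 3: 10110 XOR 10111 = 00001
  pos 7: 10111 XOR 10111 = 00000
Remainder = 0000 (zero — the frame passes the CRC check).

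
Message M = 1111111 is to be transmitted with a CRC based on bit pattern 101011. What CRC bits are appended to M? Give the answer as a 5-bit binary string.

10110

Append 5 zeros: 111111100000. Divide by 101011 (XOR where the leading bit is 1):
  pos 0: 111111 XOR 101011 = 010100
  pos 1: 101001 XOR 101011 = 000010
  pos 5: 100000 XOR 101011 = 001011
Remainder (last 5 bits) = 10110. This is the CRC / FCS.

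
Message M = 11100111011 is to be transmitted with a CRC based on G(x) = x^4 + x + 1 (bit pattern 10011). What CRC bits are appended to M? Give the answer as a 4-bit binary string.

1010

Append 4 zeros: 111001110110000. Divide by 10011 (XOR where the leading bit is 1):
  pos 0: 11100 XOR 10011 = 01111
  pos 1: 11111 XOR 10011 = 01100
  pos 2: 11001 XOR 10011 = 01010
  pos 3: 10101 XOR 10011 = 00110
  pos 5: 11001 XOR 10011 = 01010
  pos 6: 10101 XOR 10011 = 00110
  pos 8: 11000 XOR 10011 = 01011
  pos 9: 10110 XOR 10011 = 00101
Remainder (last 4 bits) = 1010. This is the CRC / FCS.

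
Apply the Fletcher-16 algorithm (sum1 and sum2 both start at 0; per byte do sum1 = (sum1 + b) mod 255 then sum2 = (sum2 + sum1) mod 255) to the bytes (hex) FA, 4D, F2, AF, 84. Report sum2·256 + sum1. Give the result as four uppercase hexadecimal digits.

Running sums (mod 255):
  after byte 0 (FA): sum1=250, sum2=250
  after byte 1 (4D): sum1=72, sum2=67
  after byte 2 (F2): sum1=59, sum2=126
  after byte 3 (AF): sum1=234, sum2=105
  after byte 4 (84): sum1=111, sum2=216
Checksum = sum2·256 + sum1 = 216·256 + 111 = 55407 = 0xD86F.

D86F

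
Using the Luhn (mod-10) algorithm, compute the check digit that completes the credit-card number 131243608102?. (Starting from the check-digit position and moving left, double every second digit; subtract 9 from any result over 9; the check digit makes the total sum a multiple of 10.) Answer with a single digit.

Partial digits right→left: 2 0 1 8 0 6 3 4 2 1 3 1
Double every second digit counting from the check-digit position (so the 1st, 3rd, 5th, ... of the partial from the right).
  doubled (with −9 where >9): 4 2 0 6 4 6 → sum 22
  kept as-is: 0 8 6 4 1 1 → sum 20
Total = 22 + 20 = 42.
Check digit = (10 − (42 mod 10)) mod 10 = 8.

8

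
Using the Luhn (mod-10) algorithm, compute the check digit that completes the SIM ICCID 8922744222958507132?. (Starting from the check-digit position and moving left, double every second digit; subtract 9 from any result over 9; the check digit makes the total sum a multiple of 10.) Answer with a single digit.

1

Partial digits right→left: 2 3 1 7 0 5 8 5 9 2 2 2 4 4 7 2 2 9 8
Double every second digit counting from the check-digit position (so the 1st, 3rd, 5th, ... of the partial from the right).
  doubled (with −9 where >9): 4 2 0 7 9 4 8 5 4 7 → sum 50
  kept as-is: 3 7 5 5 2 2 4 2 9 → sum 39
Total = 50 + 39 = 89.
Check digit = (10 − (89 mod 10)) mod 10 = 1.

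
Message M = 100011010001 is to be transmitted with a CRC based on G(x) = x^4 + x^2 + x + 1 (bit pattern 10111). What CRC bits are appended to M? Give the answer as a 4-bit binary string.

Append 4 zeros: 1000110100010000. Divide by 10111 (XOR where the leading bit is 1):
  pos 0: 10001 XOR 10111 = 00110
  pos 2: 11010 XOR 10111 = 01101
  pos 3: 11011 XOR 10111 = 01100
  pos 4: 11000 XOR 10111 = 01111
  pos 5: 11110 XOR 10111 = 01001
  pos 6: 10010 XOR 10111 = 00101
  pos 8: 10110 XOR 10111 = 00001
Remainder (last 4 bits) = 1000. This is the CRC / FCS.

1000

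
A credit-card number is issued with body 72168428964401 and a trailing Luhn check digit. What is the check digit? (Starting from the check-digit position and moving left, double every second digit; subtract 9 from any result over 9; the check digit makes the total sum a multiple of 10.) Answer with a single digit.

4

Partial digits right→left: 1 0 4 4 6 9 8 2 4 8 6 1 2 7
Double every second digit counting from the check-digit position (so the 1st, 3rd, 5th, ... of the partial from the right).
  doubled (with −9 where >9): 2 8 3 7 8 3 4 → sum 35
  kept as-is: 0 4 9 2 8 1 7 → sum 31
Total = 35 + 31 = 66.
Check digit = (10 − (66 mod 10)) mod 10 = 4.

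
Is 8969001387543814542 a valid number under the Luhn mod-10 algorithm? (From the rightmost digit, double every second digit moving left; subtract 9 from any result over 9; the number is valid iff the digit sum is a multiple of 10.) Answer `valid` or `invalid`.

invalid

From the right, keep odd positions and double even positions (subtract 9 from any doubled value over 9):
  doubled (positions 2,4,...): 8 8 7 8 5 6 0 9 9 → sum 60
  kept (positions 1,3,...): 2 5 1 3 5 8 1 0 6 8 → sum 39
Total = 99.
99 mod 10 = 9, so the number is invalid.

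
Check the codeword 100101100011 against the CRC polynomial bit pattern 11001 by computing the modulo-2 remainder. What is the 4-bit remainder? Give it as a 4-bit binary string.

0100

Modulo-2 division of 100101100011 by 11001:
  pos 0: 10010 XOR 11001 = 01011
  pos 1: 10111 XOR 11001 = 01110
  pos 2: 11101 XOR 11001 = 00100
  pos 4: 10000 XOR 11001 = 01001
  pos 5: 10010 XOR 11001 = 01011
  pos 6: 10111 XOR 11001 = 01110
  pos 7: 11101 XOR 11001 = 00100
Remainder = 0100 (nonzero — an error is detected).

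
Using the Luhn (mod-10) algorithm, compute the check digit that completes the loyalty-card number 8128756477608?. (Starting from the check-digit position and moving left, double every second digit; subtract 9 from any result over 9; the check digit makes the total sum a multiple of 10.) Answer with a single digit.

Partial digits right→left: 8 0 6 7 7 4 6 5 7 8 2 1 8
Double every second digit counting from the check-digit position (so the 1st, 3rd, 5th, ... of the partial from the right).
  doubled (with −9 where >9): 7 3 5 3 5 4 7 → sum 34
  kept as-is: 0 7 4 5 8 1 → sum 25
Total = 34 + 25 = 59.
Check digit = (10 − (59 mod 10)) mod 10 = 1.

1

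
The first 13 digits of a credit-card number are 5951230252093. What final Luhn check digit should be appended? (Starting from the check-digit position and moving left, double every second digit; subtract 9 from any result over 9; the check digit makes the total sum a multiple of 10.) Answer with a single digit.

Partial digits right→left: 3 9 0 2 5 2 0 3 2 1 5 9 5
Double every second digit counting from the check-digit position (so the 1st, 3rd, 5th, ... of the partial from the right).
  doubled (with −9 where >9): 6 0 1 0 4 1 1 → sum 13
  kept as-is: 9 2 2 3 1 9 → sum 26
Total = 13 + 26 = 39.
Check digit = (10 − (39 mod 10)) mod 10 = 1.

1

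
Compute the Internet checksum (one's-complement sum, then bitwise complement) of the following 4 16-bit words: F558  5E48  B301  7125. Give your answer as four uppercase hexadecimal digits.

8837

One's-complement addition (fold any carry out of bit 15 back into bit 0):
  0xF558 + 0x5E48 = 0x153A0 → wrap carry → 0x53A1
  0x53A1 + 0xB301 = 0x106A2 → wrap carry → 0x06A3
  0x06A3 + 0x7125 = 0x077C8
One's-complement sum = 0x77C8.
Checksum = ~0x77C8 & 0xFFFF = 0x8837.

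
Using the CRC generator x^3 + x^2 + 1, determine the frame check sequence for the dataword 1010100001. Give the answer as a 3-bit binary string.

001

Append 3 zeros: 1010100001000. Divide by 1101 (XOR where the leading bit is 1):
  pos 0: 1010 XOR 1101 = 0111
  pos 1: 1111 XOR 1101 = 0010
  pos 3: 1000 XOR 1101 = 0101
  pos 4: 1010 XOR 1101 = 0111
  pos 5: 1110 XOR 1101 = 0011
  pos 7: 1110 XOR 1101 = 0011
  pos 9: 1100 XOR 1101 = 0001
Remainder (last 3 bits) = 001. This is the CRC / FCS.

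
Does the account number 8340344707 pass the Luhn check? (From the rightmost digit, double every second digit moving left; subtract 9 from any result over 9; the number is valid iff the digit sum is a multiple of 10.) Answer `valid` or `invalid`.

From the right, keep odd positions and double even positions (subtract 9 from any doubled value over 9):
  doubled (positions 2,4,...): 0 8 6 8 7 → sum 29
  kept (positions 1,3,...): 7 7 4 0 3 → sum 21
Total = 50.
50 mod 10 = 0, so the number is valid.

valid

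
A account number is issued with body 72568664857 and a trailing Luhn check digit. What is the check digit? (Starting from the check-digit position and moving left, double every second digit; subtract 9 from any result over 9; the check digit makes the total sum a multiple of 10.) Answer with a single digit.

Partial digits right→left: 7 5 8 4 6 6 8 6 5 2 7
Double every second digit counting from the check-digit position (so the 1st, 3rd, 5th, ... of the partial from the right).
  doubled (with −9 where >9): 5 7 3 7 1 5 → sum 28
  kept as-is: 5 4 6 6 2 → sum 23
Total = 28 + 23 = 51.
Check digit = (10 − (51 mod 10)) mod 10 = 9.

9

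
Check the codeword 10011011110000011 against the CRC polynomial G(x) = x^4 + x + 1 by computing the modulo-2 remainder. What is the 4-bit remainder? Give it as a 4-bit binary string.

0000

Modulo-2 division of 10011011110000011 by 10011:
  pos 0: 10011 XOR 10011 = 00000
  pos 6: 11110 XOR 10011 = 01101
  pos 7: 11010 XOR 10011 = 01001
  pos 8: 10010 XOR 10011 = 00001
  pos 12: 10011 XOR 10011 = 00000
Remainder = 0000 (zero — the frame passes the CRC check).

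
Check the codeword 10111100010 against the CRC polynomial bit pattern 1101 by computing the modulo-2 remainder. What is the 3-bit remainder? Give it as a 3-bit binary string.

001

Modulo-2 division of 10111100010 by 1101:
  pos 0: 1011 XOR 1101 = 0110
  pos 1: 1101 XOR 1101 = 0000
  pos 5: 1000 XOR 1101 = 0101
  pos 6: 1011 XOR 1101 = 0110
  pos 7: 1100 XOR 1101 = 0001
Remainder = 001 (nonzero — an error is detected).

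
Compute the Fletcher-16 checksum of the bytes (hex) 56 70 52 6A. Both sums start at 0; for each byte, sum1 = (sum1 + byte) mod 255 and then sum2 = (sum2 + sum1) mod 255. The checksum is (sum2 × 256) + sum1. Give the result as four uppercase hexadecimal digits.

Running sums (mod 255):
  after byte 0 (56): sum1=86, sum2=86
  after byte 1 (70): sum1=198, sum2=29
  after byte 2 (52): sum1=25, sum2=54
  after byte 3 (6A): sum1=131, sum2=185
Checksum = sum2·256 + sum1 = 185·256 + 131 = 47491 = 0xB983.

B983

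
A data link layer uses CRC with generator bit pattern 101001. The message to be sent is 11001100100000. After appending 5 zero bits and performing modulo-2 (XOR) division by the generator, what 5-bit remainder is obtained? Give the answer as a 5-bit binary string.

Append 5 zeros: 1100110010000000000. Divide by 101001 (XOR where the leading bit is 1):
  pos 0: 110011 XOR 101001 = 011010
  pos 1: 110100 XOR 101001 = 011101
  pos 2: 111010 XOR 101001 = 010011
  pos 3: 100111 XOR 101001 = 001110
  pos 5: 111000 XOR 101001 = 010001
  pos 6: 100010 XOR 101001 = 001011
  pos 8: 101100 XOR 101001 = 000101
  pos 11: 101000 XOR 101001 = 000001
Remainder (last 5 bits) = 00100. This is the CRC / FCS.

00100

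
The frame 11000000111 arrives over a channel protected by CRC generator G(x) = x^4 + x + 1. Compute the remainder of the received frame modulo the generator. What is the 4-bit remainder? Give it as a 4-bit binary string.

Modulo-2 division of 11000000111 by 10011:
  pos 0: 11000 XOR 10011 = 01011
  pos 1: 10110 XOR 10011 = 00101
  pos 3: 10100 XOR 10011 = 00111
  pos 5: 11111 XOR 10011 = 01100
  pos 6: 11001 XOR 10011 = 01010
Remainder = 1010 (nonzero — an error is detected).

1010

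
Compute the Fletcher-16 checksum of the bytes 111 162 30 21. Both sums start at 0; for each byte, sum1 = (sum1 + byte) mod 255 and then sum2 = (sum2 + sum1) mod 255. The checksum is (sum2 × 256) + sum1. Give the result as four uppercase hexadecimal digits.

F645

Running sums (mod 255):
  after byte 0 (111): sum1=111, sum2=111
  after byte 1 (162): sum1=18, sum2=129
  after byte 2 (30): sum1=48, sum2=177
  after byte 3 (21): sum1=69, sum2=246
Checksum = sum2·256 + sum1 = 246·256 + 69 = 63045 = 0xF645.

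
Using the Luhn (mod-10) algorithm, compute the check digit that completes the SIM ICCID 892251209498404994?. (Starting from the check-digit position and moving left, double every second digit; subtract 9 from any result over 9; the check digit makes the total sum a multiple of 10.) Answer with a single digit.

Partial digits right→left: 4 9 9 4 0 4 8 9 4 9 0 2 1 5 2 2 9 8
Double every second digit counting from the check-digit position (so the 1st, 3rd, 5th, ... of the partial from the right).
  doubled (with −9 where >9): 8 9 0 7 8 0 2 4 9 → sum 47
  kept as-is: 9 4 4 9 9 2 5 2 8 → sum 52
Total = 47 + 52 = 99.
Check digit = (10 − (99 mod 10)) mod 10 = 1.

1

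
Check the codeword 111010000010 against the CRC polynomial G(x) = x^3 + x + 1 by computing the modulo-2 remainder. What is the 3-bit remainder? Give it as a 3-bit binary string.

010

Modulo-2 division of 111010000010 by 1011:
  pos 0: 1110 XOR 1011 = 0101
  pos 1: 1011 XOR 1011 = 0000
Remainder = 010 (nonzero — an error is detected).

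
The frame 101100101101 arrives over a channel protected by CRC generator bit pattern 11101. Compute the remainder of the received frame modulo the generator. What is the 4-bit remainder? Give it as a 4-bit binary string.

Modulo-2 division of 101100101101 by 11101:
  pos 0: 10110 XOR 11101 = 01011
  pos 1: 10110 XOR 11101 = 01011
  pos 2: 10111 XOR 11101 = 01010
  pos 3: 10100 XOR 11101 = 01001
  pos 4: 10011 XOR 11101 = 01110
  pos 5: 11101 XOR 11101 = 00000
Remainder = 0001 (nonzero — an error is detected).

0001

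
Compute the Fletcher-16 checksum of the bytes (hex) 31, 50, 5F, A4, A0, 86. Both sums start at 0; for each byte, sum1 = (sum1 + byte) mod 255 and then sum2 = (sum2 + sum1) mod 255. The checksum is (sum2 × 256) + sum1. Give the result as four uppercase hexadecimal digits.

Running sums (mod 255):
  after byte 0 (31): sum1=49, sum2=49
  after byte 1 (50): sum1=129, sum2=178
  after byte 2 (5F): sum1=224, sum2=147
  after byte 3 (A4): sum1=133, sum2=25
  after byte 4 (A0): sum1=38, sum2=63
  after byte 5 (86): sum1=172, sum2=235
Checksum = sum2·256 + sum1 = 235·256 + 172 = 60332 = 0xEBAC.

EBAC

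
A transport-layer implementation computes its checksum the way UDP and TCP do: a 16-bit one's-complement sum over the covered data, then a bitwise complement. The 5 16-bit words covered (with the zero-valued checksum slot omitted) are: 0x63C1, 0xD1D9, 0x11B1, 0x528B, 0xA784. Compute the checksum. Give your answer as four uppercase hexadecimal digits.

One's-complement addition (fold any carry out of bit 15 back into bit 0):
  0x63C1 + 0xD1D9 = 0x1359A → wrap carry → 0x359B
  0x359B + 0x11B1 = 0x0474C
  0x474C + 0x528B = 0x099D7
  0x99D7 + 0xA784 = 0x1415B → wrap carry → 0x415C
One's-complement sum = 0x415C.
Checksum = ~0x415C & 0xFFFF = 0xBEA3.

BEA3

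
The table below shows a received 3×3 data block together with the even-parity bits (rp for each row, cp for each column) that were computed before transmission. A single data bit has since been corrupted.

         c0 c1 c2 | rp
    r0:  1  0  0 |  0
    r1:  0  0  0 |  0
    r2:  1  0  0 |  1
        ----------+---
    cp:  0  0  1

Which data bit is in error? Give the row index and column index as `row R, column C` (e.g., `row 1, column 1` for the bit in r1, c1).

Recompute each row's even parity and compare to rp:
  r0: data parity 1, sent rp 0 → mismatch
  r1: data parity 0, sent rp 0 → ok
  r2: data parity 1, sent rp 1 → ok
Recompute each column's even parity and compare to cp:
  c0: data parity 0, sent cp 0 → ok
  c1: data parity 0, sent cp 0 → ok
  c2: data parity 0, sent cp 1 → mismatch
Exactly one row (r0) and one column (c2) fail → the flipped bit is at their intersection.

row 0, column 2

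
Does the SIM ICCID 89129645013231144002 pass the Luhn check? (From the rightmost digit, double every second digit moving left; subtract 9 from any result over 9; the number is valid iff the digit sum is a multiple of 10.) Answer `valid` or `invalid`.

From the right, keep odd positions and double even positions (subtract 9 from any doubled value over 9):
  doubled (positions 2,4,...): 0 8 2 6 6 0 8 9 2 7 → sum 48
  kept (positions 1,3,...): 2 0 4 1 2 1 5 6 2 9 → sum 32
Total = 80.
80 mod 10 = 0, so the number is valid.

valid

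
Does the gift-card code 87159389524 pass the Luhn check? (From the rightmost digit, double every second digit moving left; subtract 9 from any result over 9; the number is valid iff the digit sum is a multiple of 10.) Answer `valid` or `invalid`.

valid

From the right, keep odd positions and double even positions (subtract 9 from any doubled value over 9):
  doubled (positions 2,4,...): 4 9 6 1 5 → sum 25
  kept (positions 1,3,...): 4 5 8 9 1 8 → sum 35
Total = 60.
60 mod 10 = 0, so the number is valid.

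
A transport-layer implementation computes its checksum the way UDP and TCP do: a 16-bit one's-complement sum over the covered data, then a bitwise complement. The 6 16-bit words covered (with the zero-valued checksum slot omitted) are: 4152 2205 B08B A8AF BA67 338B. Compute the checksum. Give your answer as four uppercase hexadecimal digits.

557A

One's-complement addition (fold any carry out of bit 15 back into bit 0):
  0x4152 + 0x2205 = 0x06357
  0x6357 + 0xB08B = 0x113E2 → wrap carry → 0x13E3
  0x13E3 + 0xA8AF = 0x0BC92
  0xBC92 + 0xBA67 = 0x176F9 → wrap carry → 0x76FA
  0x76FA + 0x338B = 0x0AA85
One's-complement sum = 0xAA85.
Checksum = ~0xAA85 & 0xFFFF = 0x557A.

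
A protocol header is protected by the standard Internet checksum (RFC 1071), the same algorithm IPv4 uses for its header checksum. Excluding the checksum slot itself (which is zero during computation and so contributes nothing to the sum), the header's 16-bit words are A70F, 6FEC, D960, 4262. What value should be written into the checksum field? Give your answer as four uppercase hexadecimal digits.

One's-complement addition (fold any carry out of bit 15 back into bit 0):
  0xA70F + 0x6FEC = 0x116FB → wrap carry → 0x16FC
  0x16FC + 0xD960 = 0x0F05C
  0xF05C + 0x4262 = 0x132BE → wrap carry → 0x32BF
One's-complement sum = 0x32BF.
Checksum = ~0x32BF & 0xFFFF = 0xCD40.

CD40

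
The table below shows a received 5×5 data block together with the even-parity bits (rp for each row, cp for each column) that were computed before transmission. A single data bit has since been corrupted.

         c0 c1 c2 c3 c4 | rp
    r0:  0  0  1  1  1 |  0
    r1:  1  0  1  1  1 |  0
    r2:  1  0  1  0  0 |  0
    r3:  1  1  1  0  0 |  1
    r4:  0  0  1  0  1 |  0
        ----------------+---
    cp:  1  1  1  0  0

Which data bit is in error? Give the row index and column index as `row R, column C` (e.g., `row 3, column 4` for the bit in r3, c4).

Recompute each row's even parity and compare to rp:
  r0: data parity 1, sent rp 0 → mismatch
  r1: data parity 0, sent rp 0 → ok
  r2: data parity 0, sent rp 0 → ok
  r3: data parity 1, sent rp 1 → ok
  r4: data parity 0, sent rp 0 → ok
Recompute each column's even parity and compare to cp:
  c0: data parity 1, sent cp 1 → ok
  c1: data parity 1, sent cp 1 → ok
  c2: data parity 1, sent cp 1 → ok
  c3: data parity 0, sent cp 0 → ok
  c4: data parity 1, sent cp 0 → mismatch
Exactly one row (r0) and one column (c4) fail → the flipped bit is at their intersection.

row 0, column 4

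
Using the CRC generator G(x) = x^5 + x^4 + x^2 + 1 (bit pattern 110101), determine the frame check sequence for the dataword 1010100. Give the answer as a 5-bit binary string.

11100

Append 5 zeros: 101010000000. Divide by 110101 (XOR where the leading bit is 1):
  pos 0: 101010 XOR 110101 = 011111
  pos 1: 111110 XOR 110101 = 001011
  pos 3: 101100 XOR 110101 = 011001
  pos 4: 110010 XOR 110101 = 000111
Remainder (last 5 bits) = 11100. This is the CRC / FCS.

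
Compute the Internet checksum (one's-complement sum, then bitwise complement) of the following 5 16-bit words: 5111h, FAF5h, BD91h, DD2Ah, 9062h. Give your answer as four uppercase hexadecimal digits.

One's-complement addition (fold any carry out of bit 15 back into bit 0):
  0x5111 + 0xFAF5 = 0x14C06 → wrap carry → 0x4C07
  0x4C07 + 0xBD91 = 0x10998 → wrap carry → 0x0999
  0x0999 + 0xDD2A = 0x0E6C3
  0xE6C3 + 0x9062 = 0x17725 → wrap carry → 0x7726
One's-complement sum = 0x7726.
Checksum = ~0x7726 & 0xFFFF = 0x88D9.

88D9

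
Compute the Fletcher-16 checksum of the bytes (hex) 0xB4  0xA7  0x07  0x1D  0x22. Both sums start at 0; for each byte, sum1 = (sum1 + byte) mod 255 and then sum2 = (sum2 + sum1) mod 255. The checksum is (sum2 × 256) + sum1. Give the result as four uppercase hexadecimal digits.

Running sums (mod 255):
  after byte 0 (0xB4): sum1=180, sum2=180
  after byte 1 (0xA7): sum1=92, sum2=17
  after byte 2 (0x07): sum1=99, sum2=116
  after byte 3 (0x1D): sum1=128, sum2=244
  after byte 4 (0x22): sum1=162, sum2=151
Checksum = sum2·256 + sum1 = 151·256 + 162 = 38818 = 0x97A2.

97A2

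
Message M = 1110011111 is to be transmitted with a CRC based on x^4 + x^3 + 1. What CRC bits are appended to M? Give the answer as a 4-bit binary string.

Append 4 zeros: 11100111110000. Divide by 11001 (XOR where the leading bit is 1):
  pos 0: 11100 XOR 11001 = 00101
  pos 2: 10111 XOR 11001 = 01110
  pos 3: 11101 XOR 11001 = 00100
  pos 5: 10011 XOR 11001 = 01010
  pos 6: 10100 XOR 11001 = 01101
  pos 7: 11010 XOR 11001 = 00011
Remainder (last 4 bits) = 1100. This is the CRC / FCS.

1100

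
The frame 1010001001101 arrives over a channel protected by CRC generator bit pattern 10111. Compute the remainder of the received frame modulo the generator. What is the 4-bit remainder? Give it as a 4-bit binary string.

Modulo-2 division of 1010001001101 by 10111:
  pos 0: 10100 XOR 10111 = 00011
  pos 3: 11010 XOR 10111 = 01101
  pos 4: 11010 XOR 10111 = 01101
  pos 5: 11011 XOR 10111 = 01100
  pos 6: 11001 XOR 10111 = 01110
  pos 7: 11100 XOR 10111 = 01011
  pos 8: 10111 XOR 10111 = 00000
Remainder = 0000 (zero — the frame passes the CRC check).

0000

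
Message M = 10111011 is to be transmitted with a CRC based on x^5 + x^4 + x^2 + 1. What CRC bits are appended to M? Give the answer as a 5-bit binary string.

Append 5 zeros: 1011101100000. Divide by 110101 (XOR where the leading bit is 1):
  pos 0: 101110 XOR 110101 = 011011
  pos 1: 110111 XOR 110101 = 000010
  pos 5: 101000 XOR 110101 = 011101
  pos 6: 111010 XOR 110101 = 001111
Remainder (last 5 bits) = 11110. This is the CRC / FCS.

11110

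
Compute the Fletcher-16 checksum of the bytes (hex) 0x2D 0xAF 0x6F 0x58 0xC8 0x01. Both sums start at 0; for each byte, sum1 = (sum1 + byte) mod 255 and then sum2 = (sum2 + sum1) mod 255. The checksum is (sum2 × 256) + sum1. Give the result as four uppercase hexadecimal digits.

Running sums (mod 255):
  after byte 0 (0x2D): sum1=45, sum2=45
  after byte 1 (0xAF): sum1=220, sum2=10
  after byte 2 (0x6F): sum1=76, sum2=86
  after byte 3 (0x58): sum1=164, sum2=250
  after byte 4 (0xC8): sum1=109, sum2=104
  after byte 5 (0x01): sum1=110, sum2=214
Checksum = sum2·256 + sum1 = 214·256 + 110 = 54894 = 0xD66E.

D66E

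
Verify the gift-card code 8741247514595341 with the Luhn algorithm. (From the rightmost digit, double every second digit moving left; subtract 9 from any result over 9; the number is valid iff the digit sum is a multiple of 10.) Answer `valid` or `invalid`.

valid

From the right, keep odd positions and double even positions (subtract 9 from any doubled value over 9):
  doubled (positions 2,4,...): 8 1 1 2 5 4 8 7 → sum 36
  kept (positions 1,3,...): 1 3 9 4 5 4 1 7 → sum 34
Total = 70.
70 mod 10 = 0, so the number is valid.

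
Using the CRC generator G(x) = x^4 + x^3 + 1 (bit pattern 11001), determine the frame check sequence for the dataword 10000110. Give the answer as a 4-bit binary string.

Append 4 zeros: 100001100000. Divide by 11001 (XOR where the leading bit is 1):
  pos 0: 10000 XOR 11001 = 01001
  pos 1: 10011 XOR 11001 = 01010
  pos 2: 10101 XOR 11001 = 01100
  pos 3: 11000 XOR 11001 = 00001
  pos 7: 10000 XOR 11001 = 01001
Remainder (last 4 bits) = 1001. This is the CRC / FCS.

1001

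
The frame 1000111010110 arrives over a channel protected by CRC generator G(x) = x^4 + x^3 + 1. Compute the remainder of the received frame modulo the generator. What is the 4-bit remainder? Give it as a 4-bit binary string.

Modulo-2 division of 1000111010110 by 11001:
  pos 0: 10001 XOR 11001 = 01000
  pos 1: 10001 XOR 11001 = 01000
  pos 2: 10001 XOR 11001 = 01000
  pos 3: 10000 XOR 11001 = 01001
  pos 4: 10011 XOR 11001 = 01010
  pos 5: 10100 XOR 11001 = 01101
  pos 6: 11011 XOR 11001 = 00010
Remainder = 1010 (nonzero — an error is detected).

1010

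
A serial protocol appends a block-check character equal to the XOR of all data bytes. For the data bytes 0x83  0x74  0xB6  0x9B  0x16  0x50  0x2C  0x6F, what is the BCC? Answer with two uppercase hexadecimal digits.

DF

XOR the bytes together:
  start with 0x83
  0x83 ⊕ 0x74 = 0xF7
  0xF7 ⊕ 0xB6 = 0x41
  0x41 ⊕ 0x9B = 0xDA
  0xDA ⊕ 0x16 = 0xCC
  0xCC ⊕ 0x50 = 0x9C
  0x9C ⊕ 0x2C = 0xB0
  0xB0 ⊕ 0x6F = 0xDF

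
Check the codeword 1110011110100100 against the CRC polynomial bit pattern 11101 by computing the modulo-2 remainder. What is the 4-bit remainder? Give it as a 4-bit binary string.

Modulo-2 division of 1110011110100100 by 11101:
  pos 0: 11100 XOR 11101 = 00001
  pos 4: 11111 XOR 11101 = 00010
  pos 7: 10010 XOR 11101 = 01111
  pos 8: 11110 XOR 11101 = 00011
  pos 11: 11100 XOR 11101 = 00001
Remainder = 0001 (nonzero — an error is detected).

0001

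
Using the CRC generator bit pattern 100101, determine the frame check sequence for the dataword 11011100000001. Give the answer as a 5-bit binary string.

01011

Append 5 zeros: 1101110000000100000. Divide by 100101 (XOR where the leading bit is 1):
  pos 0: 110111 XOR 100101 = 010010
  pos 1: 100100 XOR 100101 = 000001
  pos 6: 100000 XOR 100101 = 000101
  pos 9: 101010 XOR 100101 = 001111
  pos 11: 111100 XOR 100101 = 011001
  pos 12: 110010 XOR 100101 = 010111
  pos 13: 101110 XOR 100101 = 001011
Remainder (last 5 bits) = 01011. This is the CRC / FCS.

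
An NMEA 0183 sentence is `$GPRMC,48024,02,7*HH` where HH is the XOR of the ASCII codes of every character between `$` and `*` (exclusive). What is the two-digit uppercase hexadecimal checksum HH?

XOR the ASCII codes of the payload characters:
  'G' = 0x47 → acc = 0x47
  'P' = 0x50 → acc = 0x17
  'R' = 0x52 → acc = 0x45
  'M' = 0x4D → acc = 0x08
  'C' = 0x43 → acc = 0x4B
  ',' = 0x2C → acc = 0x67
  '4' = 0x34 → acc = 0x53
  '8' = 0x38 → acc = 0x6B
  '0' = 0x30 → acc = 0x5B
  '2' = 0x32 → acc = 0x69
  '4' = 0x34 → acc = 0x5D
  ',' = 0x2C → acc = 0x71
  '0' = 0x30 → acc = 0x41
  '2' = 0x32 → acc = 0x73
  ',' = 0x2C → acc = 0x5F
  '7' = 0x37 → acc = 0x68
Checksum = 0x68.

68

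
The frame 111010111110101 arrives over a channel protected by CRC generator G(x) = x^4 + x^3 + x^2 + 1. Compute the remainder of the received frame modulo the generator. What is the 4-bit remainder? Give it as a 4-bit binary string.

Modulo-2 division of 111010111110101 by 11101:
  pos 0: 11101 XOR 11101 = 00000
  pos 6: 11111 XOR 11101 = 00010
  pos 9: 10010 XOR 11101 = 01111
  pos 10: 11111 XOR 11101 = 00010
Remainder = 0010 (nonzero — an error is detected).

0010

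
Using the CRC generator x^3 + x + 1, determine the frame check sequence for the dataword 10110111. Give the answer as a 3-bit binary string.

010

Append 3 zeros: 10110111000. Divide by 1011 (XOR where the leading bit is 1):
  pos 0: 1011 XOR 1011 = 0000
  pos 5: 1110 XOR 1011 = 0101
  pos 6: 1010 XOR 1011 = 0001
Remainder (last 3 bits) = 010. This is the CRC / FCS.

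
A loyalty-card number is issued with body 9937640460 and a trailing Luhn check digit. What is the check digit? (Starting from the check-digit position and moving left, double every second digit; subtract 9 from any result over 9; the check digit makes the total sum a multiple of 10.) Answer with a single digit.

6

Partial digits right→left: 0 6 4 0 4 6 7 3 9 9
Double every second digit counting from the check-digit position (so the 1st, 3rd, 5th, ... of the partial from the right).
  doubled (with −9 where >9): 0 8 8 5 9 → sum 30
  kept as-is: 6 0 6 3 9 → sum 24
Total = 30 + 24 = 54.
Check digit = (10 − (54 mod 10)) mod 10 = 6.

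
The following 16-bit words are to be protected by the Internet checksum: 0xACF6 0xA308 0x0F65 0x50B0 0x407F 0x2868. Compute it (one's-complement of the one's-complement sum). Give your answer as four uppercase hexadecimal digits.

One's-complement addition (fold any carry out of bit 15 back into bit 0):
  0xACF6 + 0xA308 = 0x14FFE → wrap carry → 0x4FFF
  0x4FFF + 0x0F65 = 0x05F64
  0x5F64 + 0x50B0 = 0x0B014
  0xB014 + 0x407F = 0x0F093
  0xF093 + 0x2868 = 0x118FB → wrap carry → 0x18FC
One's-complement sum = 0x18FC.
Checksum = ~0x18FC & 0xFFFF = 0xE703.

E703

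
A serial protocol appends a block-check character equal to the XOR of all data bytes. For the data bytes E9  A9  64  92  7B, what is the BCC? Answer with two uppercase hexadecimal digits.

CD

XOR the bytes together:
  start with 0xE9
  0xE9 ⊕ 0xA9 = 0x40
  0x40 ⊕ 0x64 = 0x24
  0x24 ⊕ 0x92 = 0xB6
  0xB6 ⊕ 0x7B = 0xCD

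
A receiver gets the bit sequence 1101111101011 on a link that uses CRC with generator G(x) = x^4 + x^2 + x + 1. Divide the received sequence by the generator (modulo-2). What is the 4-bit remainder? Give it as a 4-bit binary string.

Modulo-2 division of 1101111101011 by 10111:
  pos 0: 11011 XOR 10111 = 01100
  pos 1: 11001 XOR 10111 = 01110
  pos 2: 11101 XOR 10111 = 01010
  pos 3: 10101 XOR 10111 = 00010
  pos 6: 10010 XOR 10111 = 00101
  pos 8: 10111 XOR 10111 = 00000
Remainder = 0000 (zero — the frame passes the CRC check).

0000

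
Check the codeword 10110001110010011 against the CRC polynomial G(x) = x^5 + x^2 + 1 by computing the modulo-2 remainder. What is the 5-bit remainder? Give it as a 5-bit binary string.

Modulo-2 division of 10110001110010011 by 100101:
  pos 0: 101100 XOR 100101 = 001001
  pos 2: 100101 XOR 100101 = 000000
  pos 8: 110010 XOR 100101 = 010111
  pos 9: 101110 XOR 100101 = 001011
  pos 11: 101111 XOR 100101 = 001010
Remainder = 01010 (nonzero — an error is detected).

01010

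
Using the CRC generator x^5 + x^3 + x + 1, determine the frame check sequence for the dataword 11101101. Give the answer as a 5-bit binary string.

Append 5 zeros: 1110110100000. Divide by 101011 (XOR where the leading bit is 1):
  pos 0: 111011 XOR 101011 = 010000
  pos 1: 100000 XOR 101011 = 001011
  pos 3: 101110 XOR 101011 = 000101
  pos 6: 101000 XOR 101011 = 000011
Remainder (last 5 bits) = 00110. This is the CRC / FCS.

00110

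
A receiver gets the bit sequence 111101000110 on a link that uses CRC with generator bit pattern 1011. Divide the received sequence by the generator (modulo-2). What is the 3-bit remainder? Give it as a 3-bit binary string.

000

Modulo-2 division of 111101000110 by 1011:
  pos 0: 1111 XOR 1011 = 0100
  pos 1: 1000 XOR 1011 = 0011
  pos 3: 1110 XOR 1011 = 0101
  pos 4: 1010 XOR 1011 = 0001
  pos 7: 1011 XOR 1011 = 0000
Remainder = 000 (zero — the frame passes the CRC check).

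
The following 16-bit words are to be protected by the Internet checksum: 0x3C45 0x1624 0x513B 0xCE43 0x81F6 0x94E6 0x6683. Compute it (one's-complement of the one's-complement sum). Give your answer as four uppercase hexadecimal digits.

10B7

One's-complement addition (fold any carry out of bit 15 back into bit 0):
  0x3C45 + 0x1624 = 0x05269
  0x5269 + 0x513B = 0x0A3A4
  0xA3A4 + 0xCE43 = 0x171E7 → wrap carry → 0x71E8
  0x71E8 + 0x81F6 = 0x0F3DE
  0xF3DE + 0x94E6 = 0x188C4 → wrap carry → 0x88C5
  0x88C5 + 0x6683 = 0x0EF48
One's-complement sum = 0xEF48.
Checksum = ~0xEF48 & 0xFFFF = 0x10B7.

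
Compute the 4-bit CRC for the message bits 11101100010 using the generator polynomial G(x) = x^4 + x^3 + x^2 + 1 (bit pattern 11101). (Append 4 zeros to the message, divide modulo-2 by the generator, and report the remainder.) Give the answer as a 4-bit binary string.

Append 4 zeros: 111011000100000. Divide by 11101 (XOR where the leading bit is 1):
  pos 0: 11101 XOR 11101 = 00000
  pos 5: 10001 XOR 11101 = 01100
  pos 6: 11000 XOR 11101 = 00101
  pos 8: 10100 XOR 11101 = 01001
  pos 9: 10010 XOR 11101 = 01111
  pos 10: 11110 XOR 11101 = 00011
Remainder (last 4 bits) = 0011. This is the CRC / FCS.

0011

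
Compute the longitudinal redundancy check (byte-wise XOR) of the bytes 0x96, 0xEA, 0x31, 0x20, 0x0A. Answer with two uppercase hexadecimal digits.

XOR the bytes together:
  start with 0x96
  0x96 ⊕ 0xEA = 0x7C
  0x7C ⊕ 0x31 = 0x4D
  0x4D ⊕ 0x20 = 0x6D
  0x6D ⊕ 0x0A = 0x67

67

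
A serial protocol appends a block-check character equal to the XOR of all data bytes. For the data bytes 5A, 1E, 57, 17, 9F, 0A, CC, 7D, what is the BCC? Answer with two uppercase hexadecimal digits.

20

XOR the bytes together:
  start with 0x5A
  0x5A ⊕ 0x1E = 0x44
  0x44 ⊕ 0x57 = 0x13
  0x13 ⊕ 0x17 = 0x04
  0x04 ⊕ 0x9F = 0x9B
  0x9B ⊕ 0x0A = 0x91
  0x91 ⊕ 0xCC = 0x5D
  0x5D ⊕ 0x7D = 0x20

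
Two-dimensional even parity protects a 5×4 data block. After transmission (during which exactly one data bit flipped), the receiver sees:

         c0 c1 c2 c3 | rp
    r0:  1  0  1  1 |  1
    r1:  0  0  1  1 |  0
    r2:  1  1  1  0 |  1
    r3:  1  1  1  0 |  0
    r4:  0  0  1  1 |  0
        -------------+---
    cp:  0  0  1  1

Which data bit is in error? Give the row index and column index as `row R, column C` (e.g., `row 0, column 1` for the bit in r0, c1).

row 3, column 0

Recompute each row's even parity and compare to rp:
  r0: data parity 1, sent rp 1 → ok
  r1: data parity 0, sent rp 0 → ok
  r2: data parity 1, sent rp 1 → ok
  r3: data parity 1, sent rp 0 → mismatch
  r4: data parity 0, sent rp 0 → ok
Recompute each column's even parity and compare to cp:
  c0: data parity 1, sent cp 0 → mismatch
  c1: data parity 0, sent cp 0 → ok
  c2: data parity 1, sent cp 1 → ok
  c3: data parity 1, sent cp 1 → ok
Exactly one row (r3) and one column (c0) fail → the flipped bit is at their intersection.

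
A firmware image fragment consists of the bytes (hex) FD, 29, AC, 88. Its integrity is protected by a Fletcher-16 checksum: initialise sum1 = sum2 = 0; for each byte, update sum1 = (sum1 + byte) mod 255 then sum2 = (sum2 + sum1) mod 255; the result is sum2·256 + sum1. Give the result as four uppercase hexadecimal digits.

555C

Running sums (mod 255):
  after byte 0 (FD): sum1=253, sum2=253
  after byte 1 (29): sum1=39, sum2=37
  after byte 2 (AC): sum1=211, sum2=248
  after byte 3 (88): sum1=92, sum2=85
Checksum = sum2·256 + sum1 = 85·256 + 92 = 21852 = 0x555C.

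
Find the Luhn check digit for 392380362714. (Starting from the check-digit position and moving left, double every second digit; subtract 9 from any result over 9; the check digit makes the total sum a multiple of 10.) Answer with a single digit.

Partial digits right→left: 4 1 7 2 6 3 0 8 3 2 9 3
Double every second digit counting from the check-digit position (so the 1st, 3rd, 5th, ... of the partial from the right).
  doubled (with −9 where >9): 8 5 3 0 6 9 → sum 31
  kept as-is: 1 2 3 8 2 3 → sum 19
Total = 31 + 19 = 50.
Check digit = (10 − (50 mod 10)) mod 10 = 0.

0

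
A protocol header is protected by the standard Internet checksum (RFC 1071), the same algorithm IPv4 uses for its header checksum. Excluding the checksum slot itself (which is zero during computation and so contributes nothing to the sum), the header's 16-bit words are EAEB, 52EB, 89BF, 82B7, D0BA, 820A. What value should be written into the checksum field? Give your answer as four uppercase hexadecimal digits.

62EC

One's-complement addition (fold any carry out of bit 15 back into bit 0):
  0xEAEB + 0x52EB = 0x13DD6 → wrap carry → 0x3DD7
  0x3DD7 + 0x89BF = 0x0C796
  0xC796 + 0x82B7 = 0x14A4D → wrap carry → 0x4A4E
  0x4A4E + 0xD0BA = 0x11B08 → wrap carry → 0x1B09
  0x1B09 + 0x820A = 0x09D13
One's-complement sum = 0x9D13.
Checksum = ~0x9D13 & 0xFFFF = 0x62EC.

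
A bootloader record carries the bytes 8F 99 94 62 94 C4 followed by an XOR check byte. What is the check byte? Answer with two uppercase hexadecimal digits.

XOR the bytes together:
  start with 0x8F
  0x8F ⊕ 0x99 = 0x16
  0x16 ⊕ 0x94 = 0x82
  0x82 ⊕ 0x62 = 0xE0
  0xE0 ⊕ 0x94 = 0x74
  0x74 ⊕ 0xC4 = 0xB0

B0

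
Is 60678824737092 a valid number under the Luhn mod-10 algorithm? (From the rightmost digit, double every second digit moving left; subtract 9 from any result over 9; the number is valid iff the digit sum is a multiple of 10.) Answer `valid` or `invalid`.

valid

From the right, keep odd positions and double even positions (subtract 9 from any doubled value over 9):
  doubled (positions 2,4,...): 9 5 5 4 7 3 3 → sum 36
  kept (positions 1,3,...): 2 0 3 4 8 7 0 → sum 24
Total = 60.
60 mod 10 = 0, so the number is valid.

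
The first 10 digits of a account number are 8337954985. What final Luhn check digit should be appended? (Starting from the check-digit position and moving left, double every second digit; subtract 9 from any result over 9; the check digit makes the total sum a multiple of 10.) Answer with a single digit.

6

Partial digits right→left: 5 8 9 4 5 9 7 3 3 8
Double every second digit counting from the check-digit position (so the 1st, 3rd, 5th, ... of the partial from the right).
  doubled (with −9 where >9): 1 9 1 5 6 → sum 22
  kept as-is: 8 4 9 3 8 → sum 32
Total = 22 + 32 = 54.
Check digit = (10 − (54 mod 10)) mod 10 = 6.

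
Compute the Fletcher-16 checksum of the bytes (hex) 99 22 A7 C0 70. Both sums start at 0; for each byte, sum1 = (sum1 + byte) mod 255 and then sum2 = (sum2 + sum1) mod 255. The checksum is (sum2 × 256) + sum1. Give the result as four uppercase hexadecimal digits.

Running sums (mod 255):
  after byte 0 (99): sum1=153, sum2=153
  after byte 1 (22): sum1=187, sum2=85
  after byte 2 (A7): sum1=99, sum2=184
  after byte 3 (C0): sum1=36, sum2=220
  after byte 4 (70): sum1=148, sum2=113
Checksum = sum2·256 + sum1 = 113·256 + 148 = 29076 = 0x7194.

7194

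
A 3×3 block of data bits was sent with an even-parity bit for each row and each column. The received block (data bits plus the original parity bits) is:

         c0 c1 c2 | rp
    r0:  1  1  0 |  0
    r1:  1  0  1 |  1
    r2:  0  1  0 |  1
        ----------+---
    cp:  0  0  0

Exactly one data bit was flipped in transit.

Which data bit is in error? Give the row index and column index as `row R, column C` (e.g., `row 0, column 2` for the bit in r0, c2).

row 1, column 2

Recompute each row's even parity and compare to rp:
  r0: data parity 0, sent rp 0 → ok
  r1: data parity 0, sent rp 1 → mismatch
  r2: data parity 1, sent rp 1 → ok
Recompute each column's even parity and compare to cp:
  c0: data parity 0, sent cp 0 → ok
  c1: data parity 0, sent cp 0 → ok
  c2: data parity 1, sent cp 0 → mismatch
Exactly one row (r1) and one column (c2) fail → the flipped bit is at their intersection.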